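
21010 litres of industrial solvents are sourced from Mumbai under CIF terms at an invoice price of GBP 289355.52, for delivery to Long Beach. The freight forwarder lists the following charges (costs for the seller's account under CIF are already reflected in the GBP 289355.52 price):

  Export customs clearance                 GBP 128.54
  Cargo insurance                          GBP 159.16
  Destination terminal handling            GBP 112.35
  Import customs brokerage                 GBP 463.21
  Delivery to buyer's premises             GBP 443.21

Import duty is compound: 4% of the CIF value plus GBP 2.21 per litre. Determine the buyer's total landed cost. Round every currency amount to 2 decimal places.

Total landed cost: GBP 348380.61

CIF: the seller pays costs through ocean freight and marine insurance to the destination port.
Already in the invoice (seller's account under CIF): export clearance, insurance — exclude.
The CIF price already equals the CIF value: 289355.52
Ad valorem component: 289355.52 × 4% = 11574.22
Specific component: 21010 × 2.21 = 46432.10
Import duty = 11574.22 + 46432.10 = 58006.32
Buyer bears: destination terminal 112.35 + brokerage 463.21 + delivery 443.21 + duty 58006.32 = 59025.09
Landed cost = invoice 289355.52 + 59025.09 = 348380.61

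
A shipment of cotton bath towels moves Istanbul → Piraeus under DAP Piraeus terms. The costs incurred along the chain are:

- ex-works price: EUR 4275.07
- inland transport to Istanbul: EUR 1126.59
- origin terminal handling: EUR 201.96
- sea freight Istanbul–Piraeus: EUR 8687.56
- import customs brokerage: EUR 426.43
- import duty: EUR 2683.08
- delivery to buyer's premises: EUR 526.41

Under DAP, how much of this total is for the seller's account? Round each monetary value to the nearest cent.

Seller's account: EUR 14817.59

DAP: the seller bears all costs to the named destination except import duty and clearance.
Seller's account: goods 4275.07 + inland to port 1126.59 + origin terminal 201.96 + freight 8687.56 + delivery 526.41 = 14817.59
Buyer's account: brokerage 426.43 + duty 2683.08 = 3109.51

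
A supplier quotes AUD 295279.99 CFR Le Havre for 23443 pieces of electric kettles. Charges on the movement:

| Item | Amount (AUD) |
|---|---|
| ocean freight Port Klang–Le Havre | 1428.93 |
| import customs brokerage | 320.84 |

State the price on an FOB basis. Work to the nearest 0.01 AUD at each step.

FOB price: AUD 293851.06

Not relevant to the conversion: brokerage — on the buyer under both terms; not part of either seller's price.
From CFR to FOB, the seller no longer bears: freight.
FOB price = 295279.99 − 1428.93 = 293851.06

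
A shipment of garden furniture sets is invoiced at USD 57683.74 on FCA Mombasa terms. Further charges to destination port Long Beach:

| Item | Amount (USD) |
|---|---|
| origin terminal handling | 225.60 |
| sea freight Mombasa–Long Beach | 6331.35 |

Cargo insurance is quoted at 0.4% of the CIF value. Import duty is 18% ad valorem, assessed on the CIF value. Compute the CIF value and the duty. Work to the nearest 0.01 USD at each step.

CIF value: USD 64498.68; import duty: USD 11609.76

Let C be the CIF value. C = FCA price + pre-shipment costs + freight + 0.4% × C
C − 0.4% × C = 57683.74 + 225.60 + 6331.35
0.996 × C = 64240.69
C = 64240.69 / 0.996 = 64498.68
Insurance premium = 0.4% × 64498.68 = 257.99
Import duty = 64498.68 × 18% = 11609.76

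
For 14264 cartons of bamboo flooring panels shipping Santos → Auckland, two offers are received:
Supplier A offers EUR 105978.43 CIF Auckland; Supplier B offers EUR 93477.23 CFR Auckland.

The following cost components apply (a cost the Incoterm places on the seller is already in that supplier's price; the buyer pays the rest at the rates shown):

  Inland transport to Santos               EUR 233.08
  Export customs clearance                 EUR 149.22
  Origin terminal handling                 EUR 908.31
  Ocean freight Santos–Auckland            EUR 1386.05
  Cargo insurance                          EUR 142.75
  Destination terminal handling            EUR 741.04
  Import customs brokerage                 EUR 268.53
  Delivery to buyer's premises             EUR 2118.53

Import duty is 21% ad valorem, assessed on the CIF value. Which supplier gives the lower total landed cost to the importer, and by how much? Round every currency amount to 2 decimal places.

Supplier A (CIF):
The CIF price already equals the CIF value: 105978.43
Import duty = 105978.43 × 21% = 22255.47
Buyer bears (A): 741.04 + 268.53 + 2118.53 = 3128.10
Landed cost (A) = invoice 105978.43 + 3128.10 + duty 22255.47 = 131362.00
Supplier B (CFR):
CIF value = CFR price + insurance = 93477.23 + 142.75 = 93619.98
Import duty = 93619.98 × 21% = 19660.20
Buyer bears (B): 142.75 + 741.04 + 268.53 + 2118.53 = 3270.85
Landed cost (B) = invoice 93477.23 + 3270.85 + duty 19660.20 = 116408.28
Difference = |131362.00 − 116408.28| = 14953.72

Supplier B is cheaper by EUR 14953.72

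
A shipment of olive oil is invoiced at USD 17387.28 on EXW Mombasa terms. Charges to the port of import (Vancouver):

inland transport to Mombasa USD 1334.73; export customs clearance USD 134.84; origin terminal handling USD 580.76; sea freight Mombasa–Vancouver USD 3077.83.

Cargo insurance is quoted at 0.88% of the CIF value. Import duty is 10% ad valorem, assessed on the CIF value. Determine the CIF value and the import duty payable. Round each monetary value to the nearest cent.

Let C be the CIF value. C = EXW price + pre-shipment costs + freight + 0.88% × C
C − 0.88% × C = 17387.28 + 1334.73 + 134.84 + 580.76 + 3077.83
0.9912 × C = 22515.44
C = 22515.44 / 0.9912 = 22715.33
Insurance premium = 0.88% × 22715.33 = 199.89
Import duty = 22715.33 × 10% = 2271.53

CIF value: USD 22715.33; import duty: USD 2271.53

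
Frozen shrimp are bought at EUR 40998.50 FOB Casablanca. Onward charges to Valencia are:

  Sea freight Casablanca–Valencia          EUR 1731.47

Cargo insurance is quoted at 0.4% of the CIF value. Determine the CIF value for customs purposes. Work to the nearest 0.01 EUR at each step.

Let C be the CIF value. C = FOB price + freight + 0.4% × C
C − 0.4% × C = 40998.50 + 1731.47
0.996 × C = 42729.97
C = 42729.97 / 0.996 = 42901.58
Insurance premium = 0.4% × 42901.58 = 171.61

CIF value: EUR 42901.58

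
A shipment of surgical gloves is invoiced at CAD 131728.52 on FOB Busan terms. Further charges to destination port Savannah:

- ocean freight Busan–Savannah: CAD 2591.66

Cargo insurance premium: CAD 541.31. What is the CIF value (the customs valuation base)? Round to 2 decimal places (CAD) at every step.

CIF value: CAD 134861.49

CIF = FOB price + freight + insurance
CIF = 131728.52 + 2591.66 + 541.31 = 134861.49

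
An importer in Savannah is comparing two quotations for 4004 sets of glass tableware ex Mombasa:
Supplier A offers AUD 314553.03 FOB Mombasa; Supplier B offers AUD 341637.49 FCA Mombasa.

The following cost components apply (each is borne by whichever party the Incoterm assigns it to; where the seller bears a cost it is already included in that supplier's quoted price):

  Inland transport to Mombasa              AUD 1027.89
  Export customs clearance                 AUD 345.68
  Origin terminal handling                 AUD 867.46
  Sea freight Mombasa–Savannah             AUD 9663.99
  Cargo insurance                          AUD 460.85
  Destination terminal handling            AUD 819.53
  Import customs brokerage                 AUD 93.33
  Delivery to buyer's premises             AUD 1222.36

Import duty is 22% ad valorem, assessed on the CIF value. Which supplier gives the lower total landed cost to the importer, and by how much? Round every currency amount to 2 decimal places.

Supplier A (FOB):
CIF value = FOB price + freight + insurance = 314553.03 + 9663.99 + 460.85 = 324677.87
Import duty = 324677.87 × 22% = 71429.13
Buyer bears (A): 9663.99 + 460.85 + 819.53 + 93.33 + 1222.36 = 12260.06
Landed cost (A) = invoice 314553.03 + 12260.06 + duty 71429.13 = 398242.22
Supplier B (FCA):
CIF value = FCA price + origin terminal + freight + insurance = 341637.49 + 867.46 + 9663.99 + 460.85 = 352629.79
Import duty = 352629.79 × 22% = 77578.55
Buyer bears (B): 867.46 + 9663.99 + 460.85 + 819.53 + 93.33 + 1222.36 = 13127.52
Landed cost (B) = invoice 341637.49 + 13127.52 + duty 77578.55 = 432343.56
Difference = |398242.22 − 432343.56| = 34101.34

Supplier A is cheaper by AUD 34101.34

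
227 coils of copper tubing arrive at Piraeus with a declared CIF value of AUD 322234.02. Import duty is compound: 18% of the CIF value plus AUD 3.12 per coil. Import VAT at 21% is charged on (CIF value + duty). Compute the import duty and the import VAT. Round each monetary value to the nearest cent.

Import duty: AUD 58710.36; import VAT: AUD 79998.32

Ad valorem component: 322234.02 × 18% = 58002.12
Specific component: 227 × 3.12 = 708.24
Import duty = 58002.12 + 708.24 = 58710.36
VAT base = CIF + duty = 322234.02 + 58710.36 = 380944.38
Import VAT = 380944.38 × 21% = 79998.32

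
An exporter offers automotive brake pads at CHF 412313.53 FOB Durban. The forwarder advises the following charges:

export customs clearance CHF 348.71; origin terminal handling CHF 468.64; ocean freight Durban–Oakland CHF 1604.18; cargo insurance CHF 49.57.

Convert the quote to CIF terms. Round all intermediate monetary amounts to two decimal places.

Not relevant to the conversion: origin terminal, export clearance — on the seller under both FOB and CIF; already in the FOB price and stays in the CIF price.
From FOB to CIF, the seller additionally bears: freight, insurance.
CIF price = 412313.53 + 1604.18 + 49.57 = 413967.28

CIF price: CHF 413967.28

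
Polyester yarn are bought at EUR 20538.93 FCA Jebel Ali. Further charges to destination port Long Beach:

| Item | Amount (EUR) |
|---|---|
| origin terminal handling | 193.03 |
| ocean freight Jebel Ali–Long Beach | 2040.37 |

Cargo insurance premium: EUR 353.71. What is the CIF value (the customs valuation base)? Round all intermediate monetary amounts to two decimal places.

CIF value: EUR 23126.04

CIF = FCA price + pre-shipment costs + freight + insurance
CIF = 20538.93 + 193.03 + 2040.37 + 353.71 = 23126.04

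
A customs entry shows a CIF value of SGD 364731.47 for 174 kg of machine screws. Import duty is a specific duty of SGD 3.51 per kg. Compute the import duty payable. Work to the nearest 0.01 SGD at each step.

Import duty: SGD 610.74

Import duty = 174 × 3.51 = 610.74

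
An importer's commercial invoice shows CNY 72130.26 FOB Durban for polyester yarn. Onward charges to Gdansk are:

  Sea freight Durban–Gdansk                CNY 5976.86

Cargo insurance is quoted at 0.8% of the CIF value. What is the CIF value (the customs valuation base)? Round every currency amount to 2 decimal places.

Let C be the CIF value. C = FOB price + freight + 0.8% × C
C − 0.8% × C = 72130.26 + 5976.86
0.992 × C = 78107.12
C = 78107.12 / 0.992 = 78737.02
Insurance premium = 0.8% × 78737.02 = 629.90

CIF value: CNY 78737.02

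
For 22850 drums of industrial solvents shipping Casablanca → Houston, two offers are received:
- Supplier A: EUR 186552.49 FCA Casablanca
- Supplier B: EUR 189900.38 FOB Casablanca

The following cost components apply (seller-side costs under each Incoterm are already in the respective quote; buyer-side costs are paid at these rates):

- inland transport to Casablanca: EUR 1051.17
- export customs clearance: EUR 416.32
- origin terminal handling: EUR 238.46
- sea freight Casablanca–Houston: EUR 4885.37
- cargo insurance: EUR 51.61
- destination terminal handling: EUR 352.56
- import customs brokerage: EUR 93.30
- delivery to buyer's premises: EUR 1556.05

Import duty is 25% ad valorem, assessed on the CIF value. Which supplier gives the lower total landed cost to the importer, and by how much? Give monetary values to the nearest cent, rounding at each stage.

Supplier A (FCA):
CIF value = FCA price + origin terminal + freight + insurance = 186552.49 + 238.46 + 4885.37 + 51.61 = 191727.93
Import duty = 191727.93 × 25% = 47931.98
Buyer bears (A): 238.46 + 4885.37 + 51.61 + 352.56 + 93.30 + 1556.05 = 7177.35
Landed cost (A) = invoice 186552.49 + 7177.35 + duty 47931.98 = 241661.82
Supplier B (FOB):
CIF value = FOB price + freight + insurance = 189900.38 + 4885.37 + 51.61 = 194837.36
Import duty = 194837.36 × 25% = 48709.34
Buyer bears (B): 4885.37 + 51.61 + 352.56 + 93.30 + 1556.05 = 6938.89
Landed cost (B) = invoice 189900.38 + 6938.89 + duty 48709.34 = 245548.61
Difference = |241661.82 − 245548.61| = 3886.79

Supplier A is cheaper by EUR 3886.79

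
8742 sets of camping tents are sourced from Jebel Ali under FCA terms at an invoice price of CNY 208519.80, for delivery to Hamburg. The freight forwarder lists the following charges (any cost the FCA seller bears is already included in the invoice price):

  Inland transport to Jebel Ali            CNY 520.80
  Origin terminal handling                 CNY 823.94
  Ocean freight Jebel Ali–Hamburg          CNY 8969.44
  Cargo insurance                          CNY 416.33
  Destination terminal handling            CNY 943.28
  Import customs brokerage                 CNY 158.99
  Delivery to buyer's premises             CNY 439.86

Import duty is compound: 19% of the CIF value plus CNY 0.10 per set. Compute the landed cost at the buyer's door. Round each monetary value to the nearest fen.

Total landed cost: CNY 262704.45

FCA: the seller delivers export-cleared goods to the carrier; the buyer bears costs from that point.
Already in the invoice (seller's account under FCA): inland to port — exclude.
CIF value = FCA price + origin terminal + freight + insurance = 208519.80 + 823.94 + 8969.44 + 416.33 = 218729.51
Ad valorem component: 218729.51 × 19% = 41558.61
Specific component: 8742 × 0.10 = 874.20
Import duty = 41558.61 + 874.20 = 42432.81
Buyer bears: origin terminal 823.94 + freight 8969.44 + insurance 416.33 + destination terminal 943.28 + brokerage 158.99 + delivery 439.86 + duty 42432.81 = 54184.65
Landed cost = invoice 208519.80 + 54184.65 = 262704.45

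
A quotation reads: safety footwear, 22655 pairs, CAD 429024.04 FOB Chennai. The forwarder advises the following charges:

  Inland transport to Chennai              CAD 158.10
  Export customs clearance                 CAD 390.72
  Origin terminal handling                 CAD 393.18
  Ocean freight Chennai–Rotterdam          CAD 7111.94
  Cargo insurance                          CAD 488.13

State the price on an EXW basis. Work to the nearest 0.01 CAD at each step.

Not relevant to the conversion: freight, insurance — on the buyer under both terms; not part of either seller's price.
From FOB to EXW, the seller no longer bears: inland to port, export clearance, origin terminal.
EXW price = 429024.04 − 158.10 − 390.72 − 393.18 = 428082.04

EXW price: CAD 428082.04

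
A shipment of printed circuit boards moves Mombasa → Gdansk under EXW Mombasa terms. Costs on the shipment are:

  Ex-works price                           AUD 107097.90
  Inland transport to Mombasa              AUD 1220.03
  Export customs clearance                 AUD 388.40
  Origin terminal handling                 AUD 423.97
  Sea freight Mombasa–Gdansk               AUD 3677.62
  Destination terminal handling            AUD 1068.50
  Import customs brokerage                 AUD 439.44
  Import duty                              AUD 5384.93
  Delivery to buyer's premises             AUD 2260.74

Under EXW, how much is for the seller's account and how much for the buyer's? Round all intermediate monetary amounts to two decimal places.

Seller: AUD 107097.90; buyer: AUD 14863.63

EXW: the seller makes goods available at their premises; the buyer bears all onward costs.
Seller's account: goods 107097.90 = 107097.90
Buyer's account: inland to port 1220.03 + export clearance 388.40 + origin terminal 423.97 + freight 3677.62 + destination terminal 1068.50 + brokerage 439.44 + duty 5384.93 + delivery 2260.74 = 14863.63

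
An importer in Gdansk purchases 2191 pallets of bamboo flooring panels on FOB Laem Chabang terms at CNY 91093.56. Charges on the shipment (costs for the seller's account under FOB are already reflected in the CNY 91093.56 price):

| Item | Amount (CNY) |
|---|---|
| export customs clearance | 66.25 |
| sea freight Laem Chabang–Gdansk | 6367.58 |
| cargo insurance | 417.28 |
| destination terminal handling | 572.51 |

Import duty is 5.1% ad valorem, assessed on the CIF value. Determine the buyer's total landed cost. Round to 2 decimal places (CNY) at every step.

Total landed cost: CNY 103442.73

FOB: the seller bears costs until goods are on board at the origin port; the buyer bears freight, insurance and all costs thereafter.
Already in the invoice (seller's account under FOB): export clearance — exclude.
CIF value = FOB price + freight + insurance = 91093.56 + 6367.58 + 417.28 = 97878.42
Import duty = 97878.42 × 5.1% = 4991.80
Buyer bears: freight 6367.58 + insurance 417.28 + destination terminal 572.51 + duty 4991.80 = 12349.17
Landed cost = invoice 91093.56 + 12349.17 = 103442.73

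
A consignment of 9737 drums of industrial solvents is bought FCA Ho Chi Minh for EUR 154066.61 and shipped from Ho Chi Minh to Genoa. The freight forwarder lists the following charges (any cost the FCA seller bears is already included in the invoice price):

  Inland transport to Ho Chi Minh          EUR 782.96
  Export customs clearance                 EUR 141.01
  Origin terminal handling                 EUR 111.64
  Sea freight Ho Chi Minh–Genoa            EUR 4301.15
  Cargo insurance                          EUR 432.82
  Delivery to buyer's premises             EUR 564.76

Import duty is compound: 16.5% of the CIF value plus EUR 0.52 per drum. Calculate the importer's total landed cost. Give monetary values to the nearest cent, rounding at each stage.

FCA: the seller delivers export-cleared goods to the carrier; the buyer bears costs from that point.
Already in the invoice (seller's account under FCA): inland to port, export clearance — exclude.
CIF value = FCA price + origin terminal + freight + insurance = 154066.61 + 111.64 + 4301.15 + 432.82 = 158912.22
Ad valorem component: 158912.22 × 16.5% = 26220.52
Specific component: 9737 × 0.52 = 5063.24
Import duty = 26220.52 + 5063.24 = 31283.76
Buyer bears: origin terminal 111.64 + freight 4301.15 + insurance 432.82 + delivery 564.76 + duty 31283.76 = 36694.13
Landed cost = invoice 154066.61 + 36694.13 = 190760.74

Total landed cost: EUR 190760.74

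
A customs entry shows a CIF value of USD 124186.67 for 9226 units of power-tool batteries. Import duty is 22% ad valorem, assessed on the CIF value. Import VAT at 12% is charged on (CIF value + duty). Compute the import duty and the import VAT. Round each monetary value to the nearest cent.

Import duty: USD 27321.07; import VAT: USD 18180.93

Import duty = 124186.67 × 22% = 27321.07
VAT base = CIF + duty = 124186.67 + 27321.07 = 151507.74
Import VAT = 151507.74 × 12% = 18180.93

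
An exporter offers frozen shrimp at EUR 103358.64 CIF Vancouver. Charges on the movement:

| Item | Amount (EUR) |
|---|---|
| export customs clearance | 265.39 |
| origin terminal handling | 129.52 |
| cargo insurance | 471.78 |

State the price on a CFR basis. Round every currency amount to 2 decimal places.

Not relevant to the conversion: export clearance, origin terminal — on the seller under both CIF and CFR; already in the CIF price and stays in the CFR price.
From CIF to CFR, the seller no longer bears: insurance.
CFR price = 103358.64 − 471.78 = 102886.86

CFR price: EUR 102886.86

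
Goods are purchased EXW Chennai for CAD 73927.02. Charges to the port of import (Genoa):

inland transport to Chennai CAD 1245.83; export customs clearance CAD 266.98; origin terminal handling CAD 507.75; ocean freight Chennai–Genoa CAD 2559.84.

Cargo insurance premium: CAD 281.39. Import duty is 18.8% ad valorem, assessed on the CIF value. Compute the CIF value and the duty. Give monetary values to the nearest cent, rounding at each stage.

CIF = EXW price + pre-shipment costs + freight + insurance
CIF = 73927.02 + 1245.83 + 266.98 + 507.75 + 2559.84 + 281.39 = 78788.81
Import duty = 78788.81 × 18.8% = 14812.30

CIF value: CAD 78788.81; import duty: CAD 14812.30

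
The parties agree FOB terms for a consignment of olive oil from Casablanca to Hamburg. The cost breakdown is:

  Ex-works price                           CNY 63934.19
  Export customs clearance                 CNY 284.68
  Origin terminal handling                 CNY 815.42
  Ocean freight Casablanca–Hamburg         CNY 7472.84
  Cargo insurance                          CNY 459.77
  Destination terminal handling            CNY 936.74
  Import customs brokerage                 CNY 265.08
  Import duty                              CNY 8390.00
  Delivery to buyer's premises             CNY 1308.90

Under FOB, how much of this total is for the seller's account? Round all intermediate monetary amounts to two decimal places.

Seller's account: CNY 65034.29

FOB: the seller bears costs until goods are on board at the origin port; the buyer bears freight, insurance and all costs thereafter.
Seller's account: goods 63934.19 + export clearance 284.68 + origin terminal 815.42 = 65034.29
Buyer's account: freight 7472.84 + insurance 459.77 + destination terminal 936.74 + brokerage 265.08 + duty 8390.00 + delivery 1308.90 = 18833.33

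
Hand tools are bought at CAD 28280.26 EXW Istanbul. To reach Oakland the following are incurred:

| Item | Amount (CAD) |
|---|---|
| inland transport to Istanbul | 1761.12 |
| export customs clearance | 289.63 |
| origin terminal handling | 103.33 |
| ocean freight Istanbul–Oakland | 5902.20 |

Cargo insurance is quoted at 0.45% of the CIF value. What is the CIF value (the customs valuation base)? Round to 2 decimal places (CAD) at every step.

CIF value: CAD 36500.79

Let C be the CIF value. C = EXW price + pre-shipment costs + freight + 0.45% × C
C − 0.45% × C = 28280.26 + 1761.12 + 289.63 + 103.33 + 5902.20
0.9955 × C = 36336.54
C = 36336.54 / 0.9955 = 36500.79
Insurance premium = 0.45% × 36500.79 = 164.25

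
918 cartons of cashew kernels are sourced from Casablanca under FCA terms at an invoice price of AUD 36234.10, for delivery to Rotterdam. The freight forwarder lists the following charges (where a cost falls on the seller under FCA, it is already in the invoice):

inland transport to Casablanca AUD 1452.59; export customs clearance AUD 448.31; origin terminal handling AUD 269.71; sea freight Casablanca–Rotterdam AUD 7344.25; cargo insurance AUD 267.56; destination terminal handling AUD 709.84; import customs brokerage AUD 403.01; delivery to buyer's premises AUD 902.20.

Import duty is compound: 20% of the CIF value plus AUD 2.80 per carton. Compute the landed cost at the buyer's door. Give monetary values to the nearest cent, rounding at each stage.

FCA: the seller delivers export-cleared goods to the carrier; the buyer bears costs from that point.
Already in the invoice (seller's account under FCA): inland to port, export clearance — exclude.
CIF value = FCA price + origin terminal + freight + insurance = 36234.10 + 269.71 + 7344.25 + 267.56 = 44115.62
Ad valorem component: 44115.62 × 20% = 8823.12
Specific component: 918 × 2.80 = 2570.40
Import duty = 8823.12 + 2570.40 = 11393.52
Buyer bears: origin terminal 269.71 + freight 7344.25 + insurance 267.56 + destination terminal 709.84 + brokerage 403.01 + delivery 902.20 + duty 11393.52 = 21290.09
Landed cost = invoice 36234.10 + 21290.09 = 57524.19

Total landed cost: AUD 57524.19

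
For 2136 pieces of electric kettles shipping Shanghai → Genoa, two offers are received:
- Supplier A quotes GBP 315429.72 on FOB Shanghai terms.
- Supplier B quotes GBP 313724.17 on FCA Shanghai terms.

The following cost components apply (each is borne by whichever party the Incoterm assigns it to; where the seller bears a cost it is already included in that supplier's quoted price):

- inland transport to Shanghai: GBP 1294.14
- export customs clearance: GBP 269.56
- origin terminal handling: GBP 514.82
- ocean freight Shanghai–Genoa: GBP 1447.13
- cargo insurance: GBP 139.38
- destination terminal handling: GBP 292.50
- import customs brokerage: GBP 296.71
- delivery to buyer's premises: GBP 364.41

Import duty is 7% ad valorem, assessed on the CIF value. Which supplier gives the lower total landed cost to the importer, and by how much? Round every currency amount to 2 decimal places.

Supplier B is cheaper by GBP 1274.08

Supplier A (FOB):
CIF value = FOB price + freight + insurance = 315429.72 + 1447.13 + 139.38 = 317016.23
Import duty = 317016.23 × 7% = 22191.14
Buyer bears (A): 1447.13 + 139.38 + 292.50 + 296.71 + 364.41 = 2540.13
Landed cost (A) = invoice 315429.72 + 2540.13 + duty 22191.14 = 340160.99
Supplier B (FCA):
CIF value = FCA price + origin terminal + freight + insurance = 313724.17 + 514.82 + 1447.13 + 139.38 = 315825.50
Import duty = 315825.50 × 7% = 22107.79
Buyer bears (B): 514.82 + 1447.13 + 139.38 + 292.50 + 296.71 + 364.41 = 3054.95
Landed cost (B) = invoice 313724.17 + 3054.95 + duty 22107.79 = 338886.91
Difference = |340160.99 − 338886.91| = 1274.08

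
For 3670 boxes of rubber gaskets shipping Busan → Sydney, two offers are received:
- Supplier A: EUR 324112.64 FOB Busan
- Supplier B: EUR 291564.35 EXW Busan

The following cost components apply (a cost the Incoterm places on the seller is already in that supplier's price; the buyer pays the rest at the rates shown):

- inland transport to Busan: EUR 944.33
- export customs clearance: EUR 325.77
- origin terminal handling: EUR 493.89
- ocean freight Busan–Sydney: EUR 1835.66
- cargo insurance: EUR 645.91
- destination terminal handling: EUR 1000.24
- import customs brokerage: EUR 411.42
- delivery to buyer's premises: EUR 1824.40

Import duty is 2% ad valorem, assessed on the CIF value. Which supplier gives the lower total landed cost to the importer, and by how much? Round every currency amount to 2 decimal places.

Supplier B is cheaper by EUR 31399.98

Supplier A (FOB):
CIF value = FOB price + freight + insurance = 324112.64 + 1835.66 + 645.91 = 326594.21
Import duty = 326594.21 × 2% = 6531.88
Buyer bears (A): 1835.66 + 645.91 + 1000.24 + 411.42 + 1824.40 = 5717.63
Landed cost (A) = invoice 324112.64 + 5717.63 + duty 6531.88 = 336362.15
Supplier B (EXW):
CIF value = EXW price + inland to port + export clearance + origin terminal + freight + insurance = 291564.35 + 944.33 + 325.77 + 493.89 + 1835.66 + 645.91 = 295809.91
Import duty = 295809.91 × 2% = 5916.20
Buyer bears (B): 944.33 + 325.77 + 493.89 + 1835.66 + 645.91 + 1000.24 + 411.42 + 1824.40 = 7481.62
Landed cost (B) = invoice 291564.35 + 7481.62 + duty 5916.20 = 304962.17
Difference = |336362.15 − 304962.17| = 31399.98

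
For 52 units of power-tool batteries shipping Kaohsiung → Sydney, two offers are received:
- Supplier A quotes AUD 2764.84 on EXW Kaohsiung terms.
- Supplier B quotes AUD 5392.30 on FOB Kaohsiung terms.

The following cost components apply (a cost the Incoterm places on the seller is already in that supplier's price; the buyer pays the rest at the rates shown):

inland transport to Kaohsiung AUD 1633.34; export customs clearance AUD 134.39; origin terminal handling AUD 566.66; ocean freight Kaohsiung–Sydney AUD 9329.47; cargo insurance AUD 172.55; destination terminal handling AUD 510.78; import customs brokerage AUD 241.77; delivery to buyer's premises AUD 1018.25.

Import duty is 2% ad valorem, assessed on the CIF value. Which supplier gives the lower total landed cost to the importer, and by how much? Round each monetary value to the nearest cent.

Supplier A (EXW):
CIF value = EXW price + inland to port + export clearance + origin terminal + freight + insurance = 2764.84 + 1633.34 + 134.39 + 566.66 + 9329.47 + 172.55 = 14601.25
Import duty = 14601.25 × 2% = 292.03
Buyer bears (A): 1633.34 + 134.39 + 566.66 + 9329.47 + 172.55 + 510.78 + 241.77 + 1018.25 = 13607.21
Landed cost (A) = invoice 2764.84 + 13607.21 + duty 292.03 = 16664.08
Supplier B (FOB):
CIF value = FOB price + freight + insurance = 5392.30 + 9329.47 + 172.55 = 14894.32
Import duty = 14894.32 × 2% = 297.89
Buyer bears (B): 9329.47 + 172.55 + 510.78 + 241.77 + 1018.25 = 11272.82
Landed cost (B) = invoice 5392.30 + 11272.82 + duty 297.89 = 16963.01
Difference = |16664.08 − 16963.01| = 298.93

Supplier A is cheaper by AUD 298.93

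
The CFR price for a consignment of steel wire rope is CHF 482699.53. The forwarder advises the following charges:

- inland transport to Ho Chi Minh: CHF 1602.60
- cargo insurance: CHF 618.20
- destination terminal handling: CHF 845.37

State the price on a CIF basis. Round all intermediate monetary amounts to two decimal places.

Not relevant to the conversion: inland to port — on the seller under both CFR and CIF; already in the CFR price and stays in the CIF price. destination terminal — on the buyer under both terms; not part of either seller's price.
From CFR to CIF, the seller additionally bears: insurance.
CIF price = 482699.53 + 618.20 = 483317.73

CIF price: CHF 483317.73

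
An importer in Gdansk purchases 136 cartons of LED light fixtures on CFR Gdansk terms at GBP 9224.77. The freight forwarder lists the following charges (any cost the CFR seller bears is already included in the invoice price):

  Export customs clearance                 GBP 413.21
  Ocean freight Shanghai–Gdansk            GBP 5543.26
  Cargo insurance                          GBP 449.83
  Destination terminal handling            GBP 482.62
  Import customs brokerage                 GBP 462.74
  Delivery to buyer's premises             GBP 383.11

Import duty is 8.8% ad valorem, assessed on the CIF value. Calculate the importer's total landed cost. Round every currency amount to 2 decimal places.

Total landed cost: GBP 11854.43

CFR: the seller pays costs through ocean freight to the destination port, but not insurance.
Already in the invoice (seller's account under CFR): export clearance, freight — exclude.
CIF value = CFR price + insurance = 9224.77 + 449.83 = 9674.60
Import duty = 9674.60 × 8.8% = 851.36
Buyer bears: insurance 449.83 + destination terminal 482.62 + brokerage 462.74 + delivery 383.11 + duty 851.36 = 2629.66
Landed cost = invoice 9224.77 + 2629.66 = 11854.43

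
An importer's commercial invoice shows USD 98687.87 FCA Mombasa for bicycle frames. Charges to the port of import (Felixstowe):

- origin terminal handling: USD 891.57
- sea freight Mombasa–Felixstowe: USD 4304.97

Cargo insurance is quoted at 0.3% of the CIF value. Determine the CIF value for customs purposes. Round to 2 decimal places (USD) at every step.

Let C be the CIF value. C = FCA price + pre-shipment costs + freight + 0.3% × C
C − 0.3% × C = 98687.87 + 891.57 + 4304.97
0.997 × C = 103884.41
C = 103884.41 / 0.997 = 104197.00
Insurance premium = 0.3% × 104197.00 = 312.59

CIF value: USD 104197.00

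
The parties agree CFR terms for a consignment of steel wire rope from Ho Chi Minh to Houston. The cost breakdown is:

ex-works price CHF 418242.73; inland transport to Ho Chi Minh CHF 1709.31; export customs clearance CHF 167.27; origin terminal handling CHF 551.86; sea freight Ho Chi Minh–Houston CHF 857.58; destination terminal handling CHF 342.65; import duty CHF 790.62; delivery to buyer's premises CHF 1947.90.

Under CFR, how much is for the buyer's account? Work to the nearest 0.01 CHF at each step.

CFR: the seller pays costs through ocean freight to the destination port, but not insurance.
Seller's account: goods 418242.73 + inland to port 1709.31 + export clearance 167.27 + origin terminal 551.86 + freight 857.58 = 421528.75
Buyer's account: destination terminal 342.65 + duty 790.62 + delivery 1947.90 = 3081.17

Buyer's account: CHF 3081.17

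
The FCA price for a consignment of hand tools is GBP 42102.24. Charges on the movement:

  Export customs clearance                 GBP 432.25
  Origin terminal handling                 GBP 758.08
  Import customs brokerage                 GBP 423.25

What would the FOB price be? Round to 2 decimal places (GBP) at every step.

FOB price: GBP 42860.32

Not relevant to the conversion: export clearance — on the seller under both FCA and FOB; already in the FCA price and stays in the FOB price. brokerage — on the buyer under both terms; not part of either seller's price.
From FCA to FOB, the seller additionally bears: origin terminal.
FOB price = 42102.24 + 758.08 = 42860.32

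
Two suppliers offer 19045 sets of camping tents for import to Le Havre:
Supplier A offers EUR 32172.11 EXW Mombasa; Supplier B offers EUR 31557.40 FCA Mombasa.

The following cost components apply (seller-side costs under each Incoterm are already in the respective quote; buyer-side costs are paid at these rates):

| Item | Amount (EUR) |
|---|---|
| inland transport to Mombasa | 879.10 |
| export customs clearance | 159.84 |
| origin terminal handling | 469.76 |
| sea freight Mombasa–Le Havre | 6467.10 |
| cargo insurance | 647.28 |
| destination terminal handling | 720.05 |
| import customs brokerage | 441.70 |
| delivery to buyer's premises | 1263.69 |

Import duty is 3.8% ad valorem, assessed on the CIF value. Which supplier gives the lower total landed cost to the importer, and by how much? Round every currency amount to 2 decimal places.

Supplier B is cheaper by EUR 1716.49

Supplier A (EXW):
CIF value = EXW price + inland to port + export clearance + origin terminal + freight + insurance = 32172.11 + 879.10 + 159.84 + 469.76 + 6467.10 + 647.28 = 40795.19
Import duty = 40795.19 × 3.8% = 1550.22
Buyer bears (A): 879.10 + 159.84 + 469.76 + 6467.10 + 647.28 + 720.05 + 441.70 + 1263.69 = 11048.52
Landed cost (A) = invoice 32172.11 + 11048.52 + duty 1550.22 = 44770.85
Supplier B (FCA):
CIF value = FCA price + origin terminal + freight + insurance = 31557.40 + 469.76 + 6467.10 + 647.28 = 39141.54
Import duty = 39141.54 × 3.8% = 1487.38
Buyer bears (B): 469.76 + 6467.10 + 647.28 + 720.05 + 441.70 + 1263.69 = 10009.58
Landed cost (B) = invoice 31557.40 + 10009.58 + duty 1487.38 = 43054.36
Difference = |44770.85 − 43054.36| = 1716.49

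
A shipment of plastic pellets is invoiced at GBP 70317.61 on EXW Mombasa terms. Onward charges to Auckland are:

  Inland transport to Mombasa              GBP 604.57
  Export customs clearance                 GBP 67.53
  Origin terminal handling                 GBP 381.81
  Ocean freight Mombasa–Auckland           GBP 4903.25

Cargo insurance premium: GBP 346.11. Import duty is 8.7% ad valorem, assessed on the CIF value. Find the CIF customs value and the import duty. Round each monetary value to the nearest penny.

CIF value: GBP 76620.88; import duty: GBP 6666.02

CIF = EXW price + pre-shipment costs + freight + insurance
CIF = 70317.61 + 604.57 + 67.53 + 381.81 + 4903.25 + 346.11 = 76620.88
Import duty = 76620.88 × 8.7% = 6666.02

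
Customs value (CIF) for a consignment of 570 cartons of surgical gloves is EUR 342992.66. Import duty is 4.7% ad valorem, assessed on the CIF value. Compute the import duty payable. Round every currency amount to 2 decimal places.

Import duty: EUR 16120.66

Import duty = 342992.66 × 4.7% = 16120.66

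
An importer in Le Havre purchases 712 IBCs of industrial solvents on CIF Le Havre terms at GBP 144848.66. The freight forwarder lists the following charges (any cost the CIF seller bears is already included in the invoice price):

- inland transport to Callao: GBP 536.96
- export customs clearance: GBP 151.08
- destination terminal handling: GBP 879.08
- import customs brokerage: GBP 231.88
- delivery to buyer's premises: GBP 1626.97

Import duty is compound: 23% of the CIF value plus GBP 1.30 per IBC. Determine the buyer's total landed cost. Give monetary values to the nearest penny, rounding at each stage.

Total landed cost: GBP 181827.38

CIF: the seller pays costs through ocean freight and marine insurance to the destination port.
Already in the invoice (seller's account under CIF): inland to port, export clearance — exclude.
The CIF price already equals the CIF value: 144848.66
Ad valorem component: 144848.66 × 23% = 33315.19
Specific component: 712 × 1.30 = 925.60
Import duty = 33315.19 + 925.60 = 34240.79
Buyer bears: destination terminal 879.08 + brokerage 231.88 + delivery 1626.97 + duty 34240.79 = 36978.72
Landed cost = invoice 144848.66 + 36978.72 = 181827.38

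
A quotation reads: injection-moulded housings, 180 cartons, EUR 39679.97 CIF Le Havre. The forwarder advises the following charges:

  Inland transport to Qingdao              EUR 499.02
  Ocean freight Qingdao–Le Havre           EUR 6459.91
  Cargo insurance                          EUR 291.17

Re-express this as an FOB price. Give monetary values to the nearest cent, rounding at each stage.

FOB price: EUR 32928.89

Not relevant to the conversion: inland to port — on the seller under both CIF and FOB; already in the CIF price and stays in the FOB price.
From CIF to FOB, the seller no longer bears: freight, insurance.
FOB price = 39679.97 − 6459.91 − 291.17 = 32928.89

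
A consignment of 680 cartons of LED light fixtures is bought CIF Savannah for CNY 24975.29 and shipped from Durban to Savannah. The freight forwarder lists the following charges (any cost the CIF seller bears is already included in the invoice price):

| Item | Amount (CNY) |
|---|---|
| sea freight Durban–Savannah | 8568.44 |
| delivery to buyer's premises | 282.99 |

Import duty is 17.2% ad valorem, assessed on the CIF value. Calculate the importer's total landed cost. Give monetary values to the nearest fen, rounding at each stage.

Total landed cost: CNY 29554.03

CIF: the seller pays costs through ocean freight and marine insurance to the destination port.
Already in the invoice (seller's account under CIF): freight — exclude.
The CIF price already equals the CIF value: 24975.29
Import duty = 24975.29 × 17.2% = 4295.75
Buyer bears: delivery 282.99 + duty 4295.75 = 4578.74
Landed cost = invoice 24975.29 + 4578.74 = 29554.03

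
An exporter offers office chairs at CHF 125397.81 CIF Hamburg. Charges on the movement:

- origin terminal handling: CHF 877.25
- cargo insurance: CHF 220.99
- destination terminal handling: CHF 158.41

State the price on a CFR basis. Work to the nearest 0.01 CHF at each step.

CFR price: CHF 125176.82

Not relevant to the conversion: origin terminal — on the seller under both CIF and CFR; already in the CIF price and stays in the CFR price. destination terminal — on the buyer under both terms; not part of either seller's price.
From CIF to CFR, the seller no longer bears: insurance.
CFR price = 125397.81 − 220.99 = 125176.82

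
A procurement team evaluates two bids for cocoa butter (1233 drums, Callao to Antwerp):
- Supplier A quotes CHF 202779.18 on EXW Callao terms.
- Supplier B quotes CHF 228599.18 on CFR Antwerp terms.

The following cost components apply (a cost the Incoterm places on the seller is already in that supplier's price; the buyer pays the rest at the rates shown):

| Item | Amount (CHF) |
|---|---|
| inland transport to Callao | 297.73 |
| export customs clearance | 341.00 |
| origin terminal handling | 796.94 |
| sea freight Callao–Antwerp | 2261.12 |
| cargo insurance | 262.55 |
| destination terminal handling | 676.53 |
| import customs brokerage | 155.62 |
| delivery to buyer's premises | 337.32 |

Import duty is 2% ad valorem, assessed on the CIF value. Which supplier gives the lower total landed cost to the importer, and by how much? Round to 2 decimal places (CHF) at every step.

Supplier A (EXW):
CIF value = EXW price + inland to port + export clearance + origin terminal + freight + insurance = 202779.18 + 297.73 + 341.00 + 796.94 + 2261.12 + 262.55 = 206738.52
Import duty = 206738.52 × 2% = 4134.77
Buyer bears (A): 297.73 + 341.00 + 796.94 + 2261.12 + 262.55 + 676.53 + 155.62 + 337.32 = 5128.81
Landed cost (A) = invoice 202779.18 + 5128.81 + duty 4134.77 = 212042.76
Supplier B (CFR):
CIF value = CFR price + insurance = 228599.18 + 262.55 = 228861.73
Import duty = 228861.73 × 2% = 4577.23
Buyer bears (B): 262.55 + 676.53 + 155.62 + 337.32 = 1432.02
Landed cost (B) = invoice 228599.18 + 1432.02 + duty 4577.23 = 234608.43
Difference = |212042.76 − 234608.43| = 22565.67

Supplier A is cheaper by CHF 22565.67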